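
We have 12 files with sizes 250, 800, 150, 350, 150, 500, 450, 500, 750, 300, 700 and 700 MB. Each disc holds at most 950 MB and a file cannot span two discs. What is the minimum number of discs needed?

7

Total = 800 + 750 + 700 + 700 + 500 + 500 + 450 + 350 + 300 + 250 + 150 + 150 = 5600 MB.
Lower bound: ⌈5600/950⌉ = 6 discs.
A packing using 7 discs:
  disc 1: 800 + 150 = 950
  disc 2: 750 + 150 = 900
  disc 3: 700 + 250 = 950
  disc 4: 700 = 700
  disc 5: 500 + 450 = 950
  disc 6: 500 + 350 = 850
  disc 7: 300 = 300
No arrangement into 6 discs stays within capacity, so 7 is optimal.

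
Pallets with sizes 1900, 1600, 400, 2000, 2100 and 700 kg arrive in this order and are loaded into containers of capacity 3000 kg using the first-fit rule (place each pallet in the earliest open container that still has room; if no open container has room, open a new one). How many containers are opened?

  1900 → container 1 (new)  [load 1900/3000]
  1600 → container 2 (new)  [load 1600/3000]
  400 → container 1  [load 2300/3000]
  2000 → container 3 (new)  [load 2000/3000]
  2100 → container 4 (new)  [load 2100/3000]
  700 → container 1  [load 3000/3000]
4 containers opened.

4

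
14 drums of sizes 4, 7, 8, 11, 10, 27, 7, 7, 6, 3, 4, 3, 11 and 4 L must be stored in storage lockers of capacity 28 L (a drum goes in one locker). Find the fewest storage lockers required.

Total = 27 + 11 + 11 + 10 + 8 + 7 + 7 + 7 + 6 + 4 + 4 + 4 + 3 + 3 = 112 L.
Lower bound: ⌈112/28⌉ = 4 storage lockers.
A packing using 5 storage lockers:
  locker 1: 27 = 27
  locker 2: 11 + 11 + 6 = 28
  locker 3: 10 + 8 + 7 + 3 = 28
  locker 4: 7 + 7 + 4 + 4 + 4 = 26
  locker 5: 3 = 3
No arrangement into 4 storage lockers stays within capacity, so 5 is optimal.

5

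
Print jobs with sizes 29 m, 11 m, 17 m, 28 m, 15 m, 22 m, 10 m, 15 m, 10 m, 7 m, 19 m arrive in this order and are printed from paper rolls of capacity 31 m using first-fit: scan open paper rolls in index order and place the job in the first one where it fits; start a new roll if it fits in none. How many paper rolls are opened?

  29 → roll 1 (new)  [load 29/31]
  11 → roll 2 (new)  [load 11/31]
  17 → roll 2  [load 28/31]
  28 → roll 3 (new)  [load 28/31]
  15 → roll 4 (new)  [load 15/31]
  22 → roll 5 (new)  [load 22/31]
  10 → roll 4  [load 25/31]
  15 → roll 6 (new)  [load 15/31]
  10 → roll 6  [load 25/31]
  7 → roll 5  [load 29/31]
  19 → roll 7 (new)  [load 19/31]
7 paper rolls opened.

7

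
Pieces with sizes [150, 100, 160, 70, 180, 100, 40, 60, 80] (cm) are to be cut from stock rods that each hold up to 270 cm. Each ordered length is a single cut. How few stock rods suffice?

4

Total = 180 + 160 + 150 + 100 + 100 + 80 + 70 + 60 + 40 = 940 cm.
Lower bound: ⌈940/270⌉ = 4 stock rods.
A packing using 4 stock rods:
  stock rod 1: 180 + 80 = 260
  stock rod 2: 160 + 100 = 260
  stock rod 3: 150 + 100 = 250
  stock rod 4: 70 + 60 + 40 = 170
This matches the lower bound, so 4 is optimal.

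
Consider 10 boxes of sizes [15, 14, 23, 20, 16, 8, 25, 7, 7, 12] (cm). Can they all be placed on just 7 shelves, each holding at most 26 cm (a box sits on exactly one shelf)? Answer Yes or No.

A valid assignment using 7 shelves:
  shelf 1: 25 = 25
  shelf 2: 23 = 23
  shelf 3: 20 = 20
  shelf 4: 16 + 8 = 24
  shelf 5: 15 + 7 = 22
  shelf 6: 14 + 12 = 26
  shelf 7: 7 = 7
Every load is within 26 cm, so 7 shelves suffice.

Yes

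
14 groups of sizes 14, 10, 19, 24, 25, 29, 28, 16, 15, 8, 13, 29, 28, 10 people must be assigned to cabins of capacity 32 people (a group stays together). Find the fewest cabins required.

Total = 29 + 29 + 28 + 28 + 25 + 24 + 19 + 16 + 15 + 14 + 13 + 10 + 10 + 8 = 268 people.
Lower bound: ⌈268/32⌉ = 9 cabins.
A packing using 10 cabins:
  cabin 1: 29 = 29
  cabin 2: 29 = 29
  cabin 3: 28 = 28
  cabin 4: 28 = 28
  cabin 5: 25 = 25
  cabin 6: 24 + 8 = 32
  cabin 7: 19 + 13 = 32
  cabin 8: 16 + 15 = 31
  cabin 9: 14 + 10 = 24
  cabin 10: 10 = 10
No arrangement into 9 cabins stays within capacity, so 10 is optimal.

10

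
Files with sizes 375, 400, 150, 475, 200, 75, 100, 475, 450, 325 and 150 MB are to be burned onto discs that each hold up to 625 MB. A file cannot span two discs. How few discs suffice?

6

Total = 475 + 475 + 450 + 400 + 375 + 325 + 200 + 150 + 150 + 100 + 75 = 3175 MB.
Lower bound: ⌈3175/625⌉ = 6 discs.
A packing using 6 discs:
  disc 1: 475 + 150 = 625
  disc 2: 475 + 150 = 625
  disc 3: 450 + 100 + 75 = 625
  disc 4: 400 + 200 = 600
  disc 5: 375 = 375
  disc 6: 325 = 325
This matches the lower bound, so 6 is optimal.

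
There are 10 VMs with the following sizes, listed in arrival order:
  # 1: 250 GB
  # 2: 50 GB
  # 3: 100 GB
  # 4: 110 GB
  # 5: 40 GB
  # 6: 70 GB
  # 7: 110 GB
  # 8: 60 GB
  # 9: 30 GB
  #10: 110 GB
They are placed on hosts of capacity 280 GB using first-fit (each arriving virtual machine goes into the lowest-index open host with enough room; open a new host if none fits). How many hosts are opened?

  250 → host 1 (new)  [load 250/280]
  50 → host 2 (new)  [load 50/280]
  100 → host 2  [load 150/280]
  110 → host 2  [load 260/280]
  40 → host 3 (new)  [load 40/280]
  70 → host 3  [load 110/280]
  110 → host 3  [load 220/280]
  60 → host 3  [load 280/280]
  30 → host 1  [load 280/280]
  110 → host 4 (new)  [load 110/280]
4 hosts opened.

4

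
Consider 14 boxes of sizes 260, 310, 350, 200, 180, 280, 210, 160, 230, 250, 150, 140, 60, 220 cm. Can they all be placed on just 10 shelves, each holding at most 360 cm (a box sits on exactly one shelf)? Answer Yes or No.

Yes

A valid assignment using 10 shelves:
  shelf 1: 350 = 350
  shelf 2: 310 = 310
  shelf 3: 280 + 60 = 340
  shelf 4: 260 = 260
  shelf 5: 250 = 250
  shelf 6: 230 = 230
  shelf 7: 220 + 140 = 360
  shelf 8: 210 + 150 = 360
  shelf 9: 200 + 160 = 360
  shelf 10: 180 = 180
Every load is within 360 cm, so 10 shelves suffice.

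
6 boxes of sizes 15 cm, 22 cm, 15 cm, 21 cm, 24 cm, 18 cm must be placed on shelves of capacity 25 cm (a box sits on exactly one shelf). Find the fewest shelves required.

Total = 24 + 22 + 21 + 18 + 15 + 15 = 115 cm.
Lower bound: ⌈115/25⌉ = 5 shelves.
Also, 6 boxes each exceed 25/2 cm, and no two of those can share a shelf, so at least 6 shelves are needed.
A packing using 6 shelves:
  shelf 1: 24 = 24
  shelf 2: 22 = 22
  shelf 3: 21 = 21
  shelf 4: 18 = 18
  shelf 5: 15 = 15
  shelf 6: 15 = 15
This matches the lower bound, so 6 is optimal.

6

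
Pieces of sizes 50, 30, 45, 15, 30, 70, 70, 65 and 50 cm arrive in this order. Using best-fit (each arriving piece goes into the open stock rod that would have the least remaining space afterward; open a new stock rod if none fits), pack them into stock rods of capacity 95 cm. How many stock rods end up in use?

  50 → stock rod 1 (new)  [load 50/95]
  30 → stock rod 1  [load 80/95]
  45 → stock rod 2 (new)  [load 45/95]
  15 → stock rod 1  [load 95/95]
  30 → stock rod 2  [load 75/95]
  70 → stock rod 3 (new)  [load 70/95]
  70 → stock rod 4 (new)  [load 70/95]
  65 → stock rod 5 (new)  [load 65/95]
  50 → stock rod 6 (new)  [load 50/95]
6 stock rods opened.

6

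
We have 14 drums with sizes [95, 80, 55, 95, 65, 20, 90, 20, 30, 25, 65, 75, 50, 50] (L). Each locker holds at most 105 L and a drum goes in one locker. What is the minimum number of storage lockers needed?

9

Total = 95 + 95 + 90 + 80 + 75 + 65 + 65 + 55 + 50 + 50 + 30 + 25 + 20 + 20 = 815 L.
Lower bound: ⌈815/105⌉ = 8 storage lockers.
A packing using 9 storage lockers:
  locker 1: 95 = 95
  locker 2: 95 = 95
  locker 3: 90 = 90
  locker 4: 80 + 25 = 105
  locker 5: 75 + 30 = 105
  locker 6: 65 + 20 + 20 = 105
  locker 7: 65 = 65
  locker 8: 55 + 50 = 105
  locker 9: 50 = 50
No arrangement into 8 storage lockers stays within capacity, so 9 is optimal.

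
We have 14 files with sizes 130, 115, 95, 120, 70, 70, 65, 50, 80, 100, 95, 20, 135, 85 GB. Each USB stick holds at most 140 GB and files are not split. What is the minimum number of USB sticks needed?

11

Total = 135 + 130 + 120 + 115 + 100 + 95 + 95 + 85 + 80 + 70 + 70 + 65 + 50 + 20 = 1230 GB.
Lower bound: ⌈1230/140⌉ = 9 USB sticks.
A packing using 11 USB sticks:
  USB stick 1: 135 = 135
  USB stick 2: 130 = 130
  USB stick 3: 120 + 20 = 140
  USB stick 4: 115 = 115
  USB stick 5: 100 = 100
  USB stick 6: 95 = 95
  USB stick 7: 95 = 95
  USB stick 8: 85 + 50 = 135
  USB stick 9: 80 = 80
  USB stick 10: 70 + 70 = 140
  USB stick 11: 65 = 65
No arrangement into 10 USB sticks stays within capacity, so 11 is optimal.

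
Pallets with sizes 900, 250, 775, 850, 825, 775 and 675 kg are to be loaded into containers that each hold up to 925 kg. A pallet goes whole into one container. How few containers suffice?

6

Total = 900 + 850 + 825 + 775 + 775 + 675 + 250 = 5050 kg.
Lower bound: ⌈5050/925⌉ = 6 containers.
A packing using 6 containers:
  container 1: 900 = 900
  container 2: 850 = 850
  container 3: 825 = 825
  container 4: 775 = 775
  container 5: 775 = 775
  container 6: 675 + 250 = 925
This matches the lower bound, so 6 is optimal.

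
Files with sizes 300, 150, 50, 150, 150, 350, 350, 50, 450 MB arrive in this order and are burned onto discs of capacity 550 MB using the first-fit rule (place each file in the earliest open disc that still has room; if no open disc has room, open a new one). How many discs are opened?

5

  300 → disc 1 (new)  [load 300/550]
  150 → disc 1  [load 450/550]
  50 → disc 1  [load 500/550]
  150 → disc 2 (new)  [load 150/550]
  150 → disc 2  [load 300/550]
  350 → disc 3 (new)  [load 350/550]
  350 → disc 4 (new)  [load 350/550]
  50 → disc 1  [load 550/550]
  450 → disc 5 (new)  [load 450/550]
5 discs opened.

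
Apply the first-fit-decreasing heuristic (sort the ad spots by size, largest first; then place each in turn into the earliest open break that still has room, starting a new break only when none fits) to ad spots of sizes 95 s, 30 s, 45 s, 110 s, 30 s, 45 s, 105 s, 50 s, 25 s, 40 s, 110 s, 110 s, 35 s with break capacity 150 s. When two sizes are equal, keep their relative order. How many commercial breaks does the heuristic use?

Sorted descending: 110, 110, 110, 105, 95, 50, 45, 45, 40, 35, 30, 30, 25.
  110 → break 1 (new)  [load 110/150]
  110 → break 2 (new)  [load 110/150]
  110 → break 3 (new)  [load 110/150]
  105 → break 4 (new)  [load 105/150]
  95 → break 5 (new)  [load 95/150]
  50 → break 5  [load 145/150]
  45 → break 4  [load 150/150]
  45 → break 6 (new)  [load 45/150]
  40 → break 1  [load 150/150]
  35 → break 2  [load 145/150]
  30 → break 3  [load 140/150]
  30 → break 6  [load 75/150]
  25 → break 6  [load 100/150]
6 commercial breaks opened.

6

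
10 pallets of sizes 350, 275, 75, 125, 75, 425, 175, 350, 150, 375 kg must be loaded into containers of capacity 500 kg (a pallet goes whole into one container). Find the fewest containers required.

Total = 425 + 375 + 350 + 350 + 275 + 175 + 150 + 125 + 75 + 75 = 2375 kg.
Lower bound: ⌈2375/500⌉ = 5 containers.
A packing using 5 containers:
  container 1: 425 + 75 = 500
  container 2: 375 + 125 = 500
  container 3: 350 + 150 = 500
  container 4: 350 + 75 = 425
  container 5: 275 + 175 = 450
This matches the lower bound, so 5 is optimal.

5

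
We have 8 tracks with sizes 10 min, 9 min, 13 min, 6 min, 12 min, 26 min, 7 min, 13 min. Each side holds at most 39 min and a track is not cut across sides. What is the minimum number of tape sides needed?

Total = 26 + 13 + 13 + 12 + 10 + 9 + 7 + 6 = 96 min.
Lower bound: ⌈96/39⌉ = 3 tape sides.
A packing using 3 tape sides:
  side 1: 26 + 13 = 39
  side 2: 13 + 12 + 10 = 35
  side 3: 9 + 7 + 6 = 22
This matches the lower bound, so 3 is optimal.

3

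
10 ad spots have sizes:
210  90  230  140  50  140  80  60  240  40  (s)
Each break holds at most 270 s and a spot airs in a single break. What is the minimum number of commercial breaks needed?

5

Total = 240 + 230 + 210 + 140 + 140 + 90 + 80 + 60 + 50 + 40 = 1280 s.
Lower bound: ⌈1280/270⌉ = 5 commercial breaks.
A packing using 5 commercial breaks:
  break 1: 240 = 240
  break 2: 230 + 40 = 270
  break 3: 210 + 60 = 270
  break 4: 140 + 90 = 230
  break 5: 140 + 80 + 50 = 270
This matches the lower bound, so 5 is optimal.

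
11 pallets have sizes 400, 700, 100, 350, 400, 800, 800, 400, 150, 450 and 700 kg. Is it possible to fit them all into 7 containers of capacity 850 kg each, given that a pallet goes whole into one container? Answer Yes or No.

Yes

A valid assignment using 7 containers:
  container 1: 800 = 800
  container 2: 800 = 800
  container 3: 700 + 150 = 850
  container 4: 700 + 100 = 800
  container 5: 450 + 400 = 850
  container 6: 400 + 400 = 800
  container 7: 350 = 350
Every load is within 850 kg, so 7 containers suffice.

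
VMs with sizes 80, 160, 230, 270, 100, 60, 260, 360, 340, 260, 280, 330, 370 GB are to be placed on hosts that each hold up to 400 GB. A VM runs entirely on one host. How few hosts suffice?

9

Total = 370 + 360 + 340 + 330 + 280 + 270 + 260 + 260 + 230 + 160 + 100 + 80 + 60 = 3100 GB.
Lower bound: ⌈3100/400⌉ = 8 hosts.
Also, 9 VMs each exceed 200 GB, and no two of those can share a host, so at least 9 hosts are needed.
A packing using 9 hosts:
  host 1: 370 = 370
  host 2: 360 = 360
  host 3: 340 + 60 = 400
  host 4: 330 = 330
  host 5: 280 + 100 = 380
  host 6: 270 + 80 = 350
  host 7: 260 = 260
  host 8: 260 = 260
  host 9: 230 + 160 = 390
This matches the lower bound, so 9 is optimal.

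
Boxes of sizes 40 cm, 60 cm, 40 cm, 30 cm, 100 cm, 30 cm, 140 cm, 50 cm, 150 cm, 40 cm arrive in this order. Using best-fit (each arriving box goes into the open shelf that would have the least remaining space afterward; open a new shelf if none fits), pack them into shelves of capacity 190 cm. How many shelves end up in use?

4

  40 → shelf 1 (new)  [load 40/190]
  60 → shelf 1  [load 100/190]
  40 → shelf 1  [load 140/190]
  30 → shelf 1  [load 170/190]
  100 → shelf 2 (new)  [load 100/190]
  30 → shelf 2  [load 130/190]
  140 → shelf 3 (new)  [load 140/190]
  50 → shelf 3  [load 190/190]
  150 → shelf 4 (new)  [load 150/190]
  40 → shelf 4  [load 190/190]
4 shelves opened.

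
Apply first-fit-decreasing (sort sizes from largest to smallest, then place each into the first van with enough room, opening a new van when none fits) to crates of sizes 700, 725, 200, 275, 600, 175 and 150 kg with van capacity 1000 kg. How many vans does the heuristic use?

Sorted descending: 725, 700, 600, 275, 200, 175, 150.
  725 → van 1 (new)  [load 725/1000]
  700 → van 2 (new)  [load 700/1000]
  600 → van 3 (new)  [load 600/1000]
  275 → van 1  [load 1000/1000]
  200 → van 2  [load 900/1000]
  175 → van 3  [load 775/1000]
  150 → van 3  [load 925/1000]
3 vans opened.

3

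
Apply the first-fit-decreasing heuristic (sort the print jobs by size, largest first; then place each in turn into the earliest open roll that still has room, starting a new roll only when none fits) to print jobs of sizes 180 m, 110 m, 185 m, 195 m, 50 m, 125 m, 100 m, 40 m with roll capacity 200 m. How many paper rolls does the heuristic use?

6

Sorted descending: 195, 185, 180, 125, 110, 100, 50, 40.
  195 → roll 1 (new)  [load 195/200]
  185 → roll 2 (new)  [load 185/200]
  180 → roll 3 (new)  [load 180/200]
  125 → roll 4 (new)  [load 125/200]
  110 → roll 5 (new)  [load 110/200]
  100 → roll 6 (new)  [load 100/200]
  50 → roll 4  [load 175/200]
  40 → roll 5  [load 150/200]
6 paper rolls opened.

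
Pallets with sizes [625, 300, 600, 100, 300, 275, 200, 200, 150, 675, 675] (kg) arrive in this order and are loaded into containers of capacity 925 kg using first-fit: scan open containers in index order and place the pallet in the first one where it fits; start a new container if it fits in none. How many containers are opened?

  625 → container 1 (new)  [load 625/925]
  300 → container 1  [load 925/925]
  600 → container 2 (new)  [load 600/925]
  100 → container 2  [load 700/925]
  300 → container 3 (new)  [load 300/925]
  275 → container 3  [load 575/925]
  200 → container 2  [load 900/925]
  200 → container 3  [load 775/925]
  150 → container 3  [load 925/925]
  675 → container 4 (new)  [load 675/925]
  675 → container 5 (new)  [load 675/925]
5 containers opened.

5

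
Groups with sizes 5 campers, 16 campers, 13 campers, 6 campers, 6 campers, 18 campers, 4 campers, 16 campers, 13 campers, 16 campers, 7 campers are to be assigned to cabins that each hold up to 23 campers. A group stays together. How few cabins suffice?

Total = 18 + 16 + 16 + 16 + 13 + 13 + 7 + 6 + 6 + 5 + 4 = 120 campers.
Lower bound: ⌈120/23⌉ = 6 cabins.
A packing using 6 cabins:
  cabin 1: 18 + 5 = 23
  cabin 2: 16 + 7 = 23
  cabin 3: 16 + 6 = 22
  cabin 4: 16 + 6 = 22
  cabin 5: 13 + 4 = 17
  cabin 6: 13 = 13
This matches the lower bound, so 6 is optimal.

6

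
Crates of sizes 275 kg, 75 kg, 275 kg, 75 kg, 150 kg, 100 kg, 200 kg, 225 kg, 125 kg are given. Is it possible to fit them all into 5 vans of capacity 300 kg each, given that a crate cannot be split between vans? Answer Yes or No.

Total = 1500 kg; ⌈1500/300⌉ = 5.
The bound of 5 does not rule out 5, but exhaustive search shows no assignment into 5 vans of capacity 300 kg exists — the minimum is 6.

No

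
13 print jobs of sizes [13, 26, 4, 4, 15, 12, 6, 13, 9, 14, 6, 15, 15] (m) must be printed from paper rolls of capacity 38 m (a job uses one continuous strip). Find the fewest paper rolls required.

Total = 26 + 15 + 15 + 15 + 14 + 13 + 13 + 12 + 9 + 6 + 6 + 4 + 4 = 152 m.
Lower bound: ⌈152/38⌉ = 4 paper rolls.
A packing using 4 paper rolls:
  roll 1: 26 + 12 = 38
  roll 2: 15 + 15 + 4 + 4 = 38
  roll 3: 15 + 14 + 9 = 38
  roll 4: 13 + 13 + 6 + 6 = 38
This matches the lower bound, so 4 is optimal.

4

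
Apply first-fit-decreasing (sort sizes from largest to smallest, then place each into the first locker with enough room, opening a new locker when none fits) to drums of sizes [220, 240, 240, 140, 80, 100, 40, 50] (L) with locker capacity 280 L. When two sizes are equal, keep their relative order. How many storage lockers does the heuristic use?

Sorted descending: 240, 240, 220, 140, 100, 80, 50, 40.
  240 → locker 1 (new)  [load 240/280]
  240 → locker 2 (new)  [load 240/280]
  220 → locker 3 (new)  [load 220/280]
  140 → locker 4 (new)  [load 140/280]
  100 → locker 4  [load 240/280]
  80 → locker 5 (new)  [load 80/280]
  50 → locker 3  [load 270/280]
  40 → locker 1  [load 280/280]
5 storage lockers opened.

5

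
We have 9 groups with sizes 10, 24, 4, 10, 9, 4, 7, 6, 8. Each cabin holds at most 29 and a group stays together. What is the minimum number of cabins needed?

3

Total = 24 + 10 + 10 + 9 + 8 + 7 + 6 + 4 + 4 = 82.
Lower bound: ⌈82/29⌉ = 3 cabins.
A packing using 3 cabins:
  cabin 1: 24 + 4 = 28
  cabin 2: 10 + 10 + 9 = 29
  cabin 3: 8 + 7 + 6 + 4 = 25
This matches the lower bound, so 3 is optimal.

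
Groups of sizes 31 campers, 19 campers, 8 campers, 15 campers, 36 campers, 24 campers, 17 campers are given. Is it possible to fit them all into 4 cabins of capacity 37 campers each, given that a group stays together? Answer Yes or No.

Total = 150 campers; ⌈150/37⌉ = 5.
At least 5 cabins are required, but only 4 are allowed.

No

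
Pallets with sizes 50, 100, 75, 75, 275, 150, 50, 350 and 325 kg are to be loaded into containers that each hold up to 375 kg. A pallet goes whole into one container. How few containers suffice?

4

Total = 350 + 325 + 275 + 150 + 100 + 75 + 75 + 50 + 50 = 1450 kg.
Lower bound: ⌈1450/375⌉ = 4 containers.
A packing using 4 containers:
  container 1: 350 = 350
  container 2: 325 + 50 = 375
  container 3: 275 + 100 = 375
  container 4: 150 + 75 + 75 + 50 = 350
This matches the lower bound, so 4 is optimal.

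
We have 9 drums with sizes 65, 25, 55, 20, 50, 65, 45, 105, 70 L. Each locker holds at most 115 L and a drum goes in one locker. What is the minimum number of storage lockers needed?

Total = 105 + 70 + 65 + 65 + 55 + 50 + 45 + 25 + 20 = 500 L.
Lower bound: ⌈500/115⌉ = 5 storage lockers.
A packing using 5 storage lockers:
  locker 1: 105 = 105
  locker 2: 70 + 45 = 115
  locker 3: 65 + 50 = 115
  locker 4: 65 + 25 + 20 = 110
  locker 5: 55 = 55
This matches the lower bound, so 5 is optimal.

5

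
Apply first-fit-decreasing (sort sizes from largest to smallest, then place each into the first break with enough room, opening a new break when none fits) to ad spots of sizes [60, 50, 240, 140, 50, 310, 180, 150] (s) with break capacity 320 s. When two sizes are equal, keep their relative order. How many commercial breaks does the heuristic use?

4

Sorted descending: 310, 240, 180, 150, 140, 60, 50, 50.
  310 → break 1 (new)  [load 310/320]
  240 → break 2 (new)  [load 240/320]
  180 → break 3 (new)  [load 180/320]
  150 → break 4 (new)  [load 150/320]
  140 → break 3  [load 320/320]
  60 → break 2  [load 300/320]
  50 → break 4  [load 200/320]
  50 → break 4  [load 250/320]
4 commercial breaks opened.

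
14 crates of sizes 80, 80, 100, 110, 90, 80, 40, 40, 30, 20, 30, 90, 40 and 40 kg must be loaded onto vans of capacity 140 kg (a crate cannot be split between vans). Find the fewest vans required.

Total = 110 + 100 + 90 + 90 + 80 + 80 + 80 + 40 + 40 + 40 + 40 + 30 + 30 + 20 = 870 kg.
Lower bound: ⌈870/140⌉ = 7 vans.
A packing using 7 vans:
  van 1: 110 + 30 = 140
  van 2: 100 + 40 = 140
  van 3: 90 + 40 = 130
  van 4: 90 + 40 = 130
  van 5: 80 + 40 + 20 = 140
  van 6: 80 + 30 = 110
  van 7: 80 = 80
This matches the lower bound, so 7 is optimal.

7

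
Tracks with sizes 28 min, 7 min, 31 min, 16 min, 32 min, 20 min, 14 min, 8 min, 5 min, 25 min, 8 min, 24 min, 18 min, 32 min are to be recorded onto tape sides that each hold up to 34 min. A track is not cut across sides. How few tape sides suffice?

9

Total = 32 + 32 + 31 + 28 + 25 + 24 + 20 + 18 + 16 + 14 + 8 + 8 + 7 + 5 = 268 min.
Lower bound: ⌈268/34⌉ = 8 tape sides.
A packing using 9 tape sides:
  side 1: 32 = 32
  side 2: 32 = 32
  side 3: 31 = 31
  side 4: 28 + 5 = 33
  side 5: 25 + 8 = 33
  side 6: 24 + 8 = 32
  side 7: 20 + 14 = 34
  side 8: 18 + 16 = 34
  side 9: 7 = 7
No arrangement into 8 tape sides stays within capacity, so 9 is optimal.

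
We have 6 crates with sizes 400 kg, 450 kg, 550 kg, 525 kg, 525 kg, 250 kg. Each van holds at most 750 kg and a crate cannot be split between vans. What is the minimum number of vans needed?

5

Total = 550 + 525 + 525 + 450 + 400 + 250 = 2700 kg.
Lower bound: ⌈2700/750⌉ = 4 vans.
Also, 5 crates each exceed 375 kg, and no two of those can share a van, so at least 5 vans are needed.
A packing using 5 vans:
  van 1: 550 = 550
  van 2: 525 = 525
  van 3: 525 = 525
  van 4: 450 + 250 = 700
  van 5: 400 = 400
This matches the lower bound, so 5 is optimal.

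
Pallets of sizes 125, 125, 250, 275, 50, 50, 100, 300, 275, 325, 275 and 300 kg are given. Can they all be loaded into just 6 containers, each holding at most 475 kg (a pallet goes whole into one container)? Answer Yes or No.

Total = 2450 kg; ⌈2450/475⌉ = 6.
7 pallets each exceed half the capacity and cannot share a container, forcing at least 7 containers.
At least 7 containers are required, but only 6 are allowed.

No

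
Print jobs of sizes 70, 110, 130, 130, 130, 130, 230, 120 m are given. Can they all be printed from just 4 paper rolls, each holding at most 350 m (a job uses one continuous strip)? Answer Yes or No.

Yes

A valid assignment using 4 paper rolls:
  roll 1: 230 + 120 = 350
  roll 2: 130 + 130 + 70 = 330
  roll 3: 130 + 130 = 260
  roll 4: 110 = 110
Every load is within 350 m, so 4 paper rolls suffice.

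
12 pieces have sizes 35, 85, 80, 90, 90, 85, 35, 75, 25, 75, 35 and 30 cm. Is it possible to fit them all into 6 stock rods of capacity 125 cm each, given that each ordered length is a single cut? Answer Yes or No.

Total = 740 cm; ⌈740/125⌉ = 6.
7 pieces each exceed half the capacity and cannot share a stock rod, forcing at least 7 stock rods.
At least 7 stock rods are required, but only 6 are allowed.

No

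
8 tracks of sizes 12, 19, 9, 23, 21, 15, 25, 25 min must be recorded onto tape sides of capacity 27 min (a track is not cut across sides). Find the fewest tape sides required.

7

Total = 25 + 25 + 23 + 21 + 19 + 15 + 12 + 9 = 149 min.
Lower bound: ⌈149/27⌉ = 6 tape sides.
A packing using 7 tape sides:
  side 1: 25 = 25
  side 2: 25 = 25
  side 3: 23 = 23
  side 4: 21 = 21
  side 5: 19 = 19
  side 6: 15 + 12 = 27
  side 7: 9 = 9
No arrangement into 6 tape sides stays within capacity, so 7 is optimal.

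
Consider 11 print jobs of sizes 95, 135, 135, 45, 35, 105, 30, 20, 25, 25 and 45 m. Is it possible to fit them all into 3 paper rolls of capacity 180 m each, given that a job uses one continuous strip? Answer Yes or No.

No

Total = 695 m; ⌈695/180⌉ = 4.
At least 4 paper rolls are required, but only 3 are allowed.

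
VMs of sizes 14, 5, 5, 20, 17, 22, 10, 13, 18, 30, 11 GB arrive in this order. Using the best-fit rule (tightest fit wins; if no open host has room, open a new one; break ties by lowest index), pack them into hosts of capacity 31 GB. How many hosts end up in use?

  14 → host 1 (new)  [load 14/31]
  5 → host 1  [load 19/31]
  5 → host 1  [load 24/31]
  20 → host 2 (new)  [load 20/31]
  17 → host 3 (new)  [load 17/31]
  22 → host 4 (new)  [load 22/31]
  10 → host 2  [load 30/31]
  13 → host 3  [load 30/31]
  18 → host 5 (new)  [load 18/31]
  30 → host 6 (new)  [load 30/31]
  11 → host 5  [load 29/31]
6 hosts opened.

6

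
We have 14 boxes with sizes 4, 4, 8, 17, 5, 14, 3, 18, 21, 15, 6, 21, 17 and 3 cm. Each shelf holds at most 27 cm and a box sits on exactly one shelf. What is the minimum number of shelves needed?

7

Total = 21 + 21 + 18 + 17 + 17 + 15 + 14 + 8 + 6 + 5 + 4 + 4 + 3 + 3 = 156 cm.
Lower bound: ⌈156/27⌉ = 6 shelves.
Also, 7 boxes each exceed 27/2 cm, and no two of those can share a shelf, so at least 7 shelves are needed.
A packing using 7 shelves:
  shelf 1: 21 + 6 = 27
  shelf 2: 21 + 5 = 26
  shelf 3: 18 + 8 = 26
  shelf 4: 17 + 4 + 4 = 25
  shelf 5: 17 + 3 + 3 = 23
  shelf 6: 15 = 15
  shelf 7: 14 = 14
This matches the lower bound, so 7 is optimal.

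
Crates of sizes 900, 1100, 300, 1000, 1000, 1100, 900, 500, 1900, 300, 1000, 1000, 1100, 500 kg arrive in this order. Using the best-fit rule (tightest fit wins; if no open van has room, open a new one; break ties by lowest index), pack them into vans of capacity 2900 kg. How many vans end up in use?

5

  900 → van 1 (new)  [load 900/2900]
  1100 → van 1  [load 2000/2900]
  300 → van 1  [load 2300/2900]
  1000 → van 2 (new)  [load 1000/2900]
  1000 → van 2  [load 2000/2900]
  1100 → van 3 (new)  [load 1100/2900]
  900 → van 2  [load 2900/2900]
  500 → van 1  [load 2800/2900]
  1900 → van 4 (new)  [load 1900/2900]
  300 → van 4  [load 2200/2900]
  1000 → van 3  [load 2100/2900]
  1000 → van 5 (new)  [load 1000/2900]
  1100 → van 5  [load 2100/2900]
  500 → van 4  [load 2700/2900]
5 vans opened.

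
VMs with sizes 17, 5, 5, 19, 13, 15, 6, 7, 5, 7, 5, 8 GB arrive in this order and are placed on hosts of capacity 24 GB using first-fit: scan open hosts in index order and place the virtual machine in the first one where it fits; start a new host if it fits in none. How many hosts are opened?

  17 → host 1 (new)  [load 17/24]
  5 → host 1  [load 22/24]
  5 → host 2 (new)  [load 5/24]
  19 → host 2  [load 24/24]
  13 → host 3 (new)  [load 13/24]
  15 → host 4 (new)  [load 15/24]
  6 → host 3  [load 19/24]
  7 → host 4  [load 22/24]
  5 → host 3  [load 24/24]
  7 → host 5 (new)  [load 7/24]
  5 → host 5  [load 12/24]
  8 → host 5  [load 20/24]
5 hosts opened.

5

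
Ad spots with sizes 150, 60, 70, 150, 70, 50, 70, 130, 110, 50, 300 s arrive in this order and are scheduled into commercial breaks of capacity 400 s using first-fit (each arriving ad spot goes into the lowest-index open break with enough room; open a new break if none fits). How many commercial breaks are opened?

4

  150 → break 1 (new)  [load 150/400]
  60 → break 1  [load 210/400]
  70 → break 1  [load 280/400]
  150 → break 2 (new)  [load 150/400]
  70 → break 1  [load 350/400]
  50 → break 1  [load 400/400]
  70 → break 2  [load 220/400]
  130 → break 2  [load 350/400]
  110 → break 3 (new)  [load 110/400]
  50 → break 2  [load 400/400]
  300 → break 4 (new)  [load 300/400]
4 commercial breaks opened.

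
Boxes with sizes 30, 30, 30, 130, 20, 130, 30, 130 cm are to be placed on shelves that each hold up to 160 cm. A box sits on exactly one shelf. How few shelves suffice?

Total = 130 + 130 + 130 + 30 + 30 + 30 + 30 + 20 = 530 cm.
Lower bound: ⌈530/160⌉ = 4 shelves.
A packing using 4 shelves:
  shelf 1: 130 + 30 = 160
  shelf 2: 130 + 30 = 160
  shelf 3: 130 + 30 = 160
  shelf 4: 30 + 20 = 50
This matches the lower bound, so 4 is optimal.

4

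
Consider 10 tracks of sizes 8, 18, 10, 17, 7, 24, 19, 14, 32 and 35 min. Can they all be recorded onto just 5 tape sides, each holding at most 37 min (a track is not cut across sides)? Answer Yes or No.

Total = 184 min; ⌈184/37⌉ = 5.
The bound of 5 does not rule out 5, but exhaustive search shows no assignment into 5 tape sides of capacity 37 min exists — the minimum is 6.

No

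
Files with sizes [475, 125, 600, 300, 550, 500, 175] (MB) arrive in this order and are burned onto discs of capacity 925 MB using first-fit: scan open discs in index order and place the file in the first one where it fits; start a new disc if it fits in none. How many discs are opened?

  475 → disc 1 (new)  [load 475/925]
  125 → disc 1  [load 600/925]
  600 → disc 2 (new)  [load 600/925]
  300 → disc 1  [load 900/925]
  550 → disc 3 (new)  [load 550/925]
  500 → disc 4 (new)  [load 500/925]
  175 → disc 2  [load 775/925]
4 discs opened.

4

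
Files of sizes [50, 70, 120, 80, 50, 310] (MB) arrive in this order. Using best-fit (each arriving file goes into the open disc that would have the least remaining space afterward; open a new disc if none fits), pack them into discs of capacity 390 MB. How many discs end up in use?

2

  50 → disc 1 (new)  [load 50/390]
  70 → disc 1  [load 120/390]
  120 → disc 1  [load 240/390]
  80 → disc 1  [load 320/390]
  50 → disc 1  [load 370/390]
  310 → disc 2 (new)  [load 310/390]
2 discs opened.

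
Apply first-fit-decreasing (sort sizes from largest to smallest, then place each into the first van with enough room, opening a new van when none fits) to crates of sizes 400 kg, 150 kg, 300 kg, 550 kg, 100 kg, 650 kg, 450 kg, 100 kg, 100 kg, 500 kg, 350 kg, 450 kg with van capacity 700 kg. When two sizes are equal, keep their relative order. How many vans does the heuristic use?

7

Sorted descending: 650, 550, 500, 450, 450, 400, 350, 300, 150, 100, 100, 100.
  650 → van 1 (new)  [load 650/700]
  550 → van 2 (new)  [load 550/700]
  500 → van 3 (new)  [load 500/700]
  450 → van 4 (new)  [load 450/700]
  450 → van 5 (new)  [load 450/700]
  400 → van 6 (new)  [load 400/700]
  350 → van 7 (new)  [load 350/700]
  300 → van 6  [load 700/700]
  150 → van 2  [load 700/700]
  100 → van 3  [load 600/700]
  100 → van 3  [load 700/700]
  100 → van 4  [load 550/700]
7 vans opened.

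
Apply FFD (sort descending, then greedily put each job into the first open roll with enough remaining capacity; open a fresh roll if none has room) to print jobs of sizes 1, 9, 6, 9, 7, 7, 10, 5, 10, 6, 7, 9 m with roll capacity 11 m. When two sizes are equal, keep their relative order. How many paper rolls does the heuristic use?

10

Sorted descending: 10, 10, 9, 9, 9, 7, 7, 7, 6, 6, 5, 1.
  10 → roll 1 (new)  [load 10/11]
  10 → roll 2 (new)  [load 10/11]
  9 → roll 3 (new)  [load 9/11]
  9 → roll 4 (new)  [load 9/11]
  9 → roll 5 (new)  [load 9/11]
  7 → roll 6 (new)  [load 7/11]
  7 → roll 7 (new)  [load 7/11]
  7 → roll 8 (new)  [load 7/11]
  6 → roll 9 (new)  [load 6/11]
  6 → roll 10 (new)  [load 6/11]
  5 → roll 9  [load 11/11]
  1 → roll 1  [load 11/11]
10 paper rolls opened.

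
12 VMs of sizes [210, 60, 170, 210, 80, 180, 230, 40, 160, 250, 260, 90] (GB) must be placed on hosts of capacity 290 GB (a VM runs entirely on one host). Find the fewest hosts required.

8

Total = 260 + 250 + 230 + 210 + 210 + 180 + 170 + 160 + 90 + 80 + 60 + 40 = 1940 GB.
Lower bound: ⌈1940/290⌉ = 7 hosts.
Also, 8 VMs each exceed 145 GB, and no two of those can share a host, so at least 8 hosts are needed.
A packing using 8 hosts:
  host 1: 260 = 260
  host 2: 250 + 40 = 290
  host 3: 230 + 60 = 290
  host 4: 210 + 80 = 290
  host 5: 210 = 210
  host 6: 180 + 90 = 270
  host 7: 170 = 170
  host 8: 160 = 160
This matches the lower bound, so 8 is optimal.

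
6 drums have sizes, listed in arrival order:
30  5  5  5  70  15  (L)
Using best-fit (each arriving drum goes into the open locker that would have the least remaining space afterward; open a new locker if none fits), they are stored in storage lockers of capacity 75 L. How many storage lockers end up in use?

  30 → locker 1 (new)  [load 30/75]
  5 → locker 1  [load 35/75]
  5 → locker 1  [load 40/75]
  5 → locker 1  [load 45/75]
  70 → locker 2 (new)  [load 70/75]
  15 → locker 1  [load 60/75]
2 storage lockers opened.

2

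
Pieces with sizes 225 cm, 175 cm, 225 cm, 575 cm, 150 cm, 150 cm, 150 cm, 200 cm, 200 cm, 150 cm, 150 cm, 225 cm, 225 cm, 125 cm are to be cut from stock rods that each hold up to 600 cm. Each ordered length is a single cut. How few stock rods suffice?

5

Total = 575 + 225 + 225 + 225 + 225 + 200 + 200 + 175 + 150 + 150 + 150 + 150 + 150 + 125 = 2925 cm.
Lower bound: ⌈2925/600⌉ = 5 stock rods.
A packing using 5 stock rods:
  stock rod 1: 575 = 575
  stock rod 2: 225 + 225 + 150 = 600
  stock rod 3: 225 + 225 + 150 = 600
  stock rod 4: 200 + 200 + 175 = 575
  stock rod 5: 150 + 150 + 150 + 125 = 575
This matches the lower bound, so 5 is optimal.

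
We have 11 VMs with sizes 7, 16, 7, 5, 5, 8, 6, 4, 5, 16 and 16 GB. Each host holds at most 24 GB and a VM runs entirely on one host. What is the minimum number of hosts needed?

Total = 16 + 16 + 16 + 8 + 7 + 7 + 6 + 5 + 5 + 5 + 4 = 95 GB.
Lower bound: ⌈95/24⌉ = 4 hosts.
A packing using 5 hosts:
  host 1: 16 + 8 = 24
  host 2: 16 + 7 = 23
  host 3: 16 + 7 = 23
  host 4: 6 + 5 + 5 + 5 = 21
  host 5: 4 = 4
No arrangement into 4 hosts stays within capacity, so 5 is optimal.

5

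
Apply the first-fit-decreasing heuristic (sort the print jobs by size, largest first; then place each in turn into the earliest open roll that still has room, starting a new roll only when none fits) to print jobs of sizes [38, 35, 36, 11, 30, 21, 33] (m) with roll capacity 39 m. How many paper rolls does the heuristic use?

Sorted descending: 38, 36, 35, 33, 30, 21, 11.
  38 → roll 1 (new)  [load 38/39]
  36 → roll 2 (new)  [load 36/39]
  35 → roll 3 (new)  [load 35/39]
  33 → roll 4 (new)  [load 33/39]
  30 → roll 5 (new)  [load 30/39]
  21 → roll 6 (new)  [load 21/39]
  11 → roll 6  [load 32/39]
6 paper rolls opened.

6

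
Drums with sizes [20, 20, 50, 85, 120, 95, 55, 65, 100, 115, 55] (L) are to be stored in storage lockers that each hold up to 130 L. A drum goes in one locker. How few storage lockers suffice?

Total = 120 + 115 + 100 + 95 + 85 + 65 + 55 + 55 + 50 + 20 + 20 = 780 L.
Lower bound: ⌈780/130⌉ = 6 storage lockers.
A packing using 7 storage lockers:
  locker 1: 120 = 120
  locker 2: 115 = 115
  locker 3: 100 + 20 = 120
  locker 4: 95 + 20 = 115
  locker 5: 85 = 85
  locker 6: 65 + 55 = 120
  locker 7: 55 + 50 = 105
No arrangement into 6 storage lockers stays within capacity, so 7 is optimal.

7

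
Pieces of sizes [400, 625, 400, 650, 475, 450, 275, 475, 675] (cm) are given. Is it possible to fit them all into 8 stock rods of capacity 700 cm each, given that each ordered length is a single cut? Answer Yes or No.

Yes

A valid assignment using 8 stock rods:
  stock rod 1: 675 = 675
  stock rod 2: 650 = 650
  stock rod 3: 625 = 625
  stock rod 4: 475 = 475
  stock rod 5: 475 = 475
  stock rod 6: 450 = 450
  stock rod 7: 400 + 275 = 675
  stock rod 8: 400 = 400
Every load is within 700 cm, so 8 stock rods suffice.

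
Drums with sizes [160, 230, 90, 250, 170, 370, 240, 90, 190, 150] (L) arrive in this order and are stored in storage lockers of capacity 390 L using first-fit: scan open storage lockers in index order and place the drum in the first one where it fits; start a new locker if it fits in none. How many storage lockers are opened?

  160 → locker 1 (new)  [load 160/390]
  230 → locker 1  [load 390/390]
  90 → locker 2 (new)  [load 90/390]
  250 → locker 2  [load 340/390]
  170 → locker 3 (new)  [load 170/390]
  370 → locker 4 (new)  [load 370/390]
  240 → locker 5 (new)  [load 240/390]
  90 → locker 3  [load 260/390]
  190 → locker 6 (new)  [load 190/390]
  150 → locker 5  [load 390/390]
6 storage lockers opened.

6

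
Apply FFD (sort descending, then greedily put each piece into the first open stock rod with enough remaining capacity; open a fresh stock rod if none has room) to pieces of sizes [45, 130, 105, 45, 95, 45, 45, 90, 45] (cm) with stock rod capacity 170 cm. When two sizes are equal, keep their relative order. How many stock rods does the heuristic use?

5

Sorted descending: 130, 105, 95, 90, 45, 45, 45, 45, 45.
  130 → stock rod 1 (new)  [load 130/170]
  105 → stock rod 2 (new)  [load 105/170]
  95 → stock rod 3 (new)  [load 95/170]
  90 → stock rod 4 (new)  [load 90/170]
  45 → stock rod 2  [load 150/170]
  45 → stock rod 3  [load 140/170]
  45 → stock rod 4  [load 135/170]
  45 → stock rod 5 (new)  [load 45/170]
  45 → stock rod 5  [load 90/170]
5 stock rods opened.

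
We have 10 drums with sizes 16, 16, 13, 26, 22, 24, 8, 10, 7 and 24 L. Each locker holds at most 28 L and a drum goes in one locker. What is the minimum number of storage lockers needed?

Total = 26 + 24 + 24 + 22 + 16 + 16 + 13 + 10 + 8 + 7 = 166 L.
Lower bound: ⌈166/28⌉ = 6 storage lockers.
A packing using 7 storage lockers:
  locker 1: 26 = 26
  locker 2: 24 = 24
  locker 3: 24 = 24
  locker 4: 22 = 22
  locker 5: 16 + 10 = 26
  locker 6: 16 + 8 = 24
  locker 7: 13 + 7 = 20
No arrangement into 6 storage lockers stays within capacity, so 7 is optimal.

7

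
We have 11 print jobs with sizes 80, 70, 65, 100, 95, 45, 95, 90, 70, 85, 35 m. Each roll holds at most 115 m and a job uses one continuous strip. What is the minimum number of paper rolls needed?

Total = 100 + 95 + 95 + 90 + 85 + 80 + 70 + 70 + 65 + 45 + 35 = 830 m.
Lower bound: ⌈830/115⌉ = 8 paper rolls.
Also, 9 print jobs each exceed 115/2 m, and no two of those can share a roll, so at least 9 paper rolls are needed.
A packing using 9 paper rolls:
  roll 1: 100 = 100
  roll 2: 95 = 95
  roll 3: 95 = 95
  roll 4: 90 = 90
  roll 5: 85 = 85
  roll 6: 80 + 35 = 115
  roll 7: 70 + 45 = 115
  roll 8: 70 = 70
  roll 9: 65 = 65
This matches the lower bound, so 9 is optimal.

9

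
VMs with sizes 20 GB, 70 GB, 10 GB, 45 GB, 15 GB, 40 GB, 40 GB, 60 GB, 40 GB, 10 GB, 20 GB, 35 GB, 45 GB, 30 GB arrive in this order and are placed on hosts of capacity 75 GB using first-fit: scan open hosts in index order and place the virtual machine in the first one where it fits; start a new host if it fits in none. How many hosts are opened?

  20 → host 1 (new)  [load 20/75]
  70 → host 2 (new)  [load 70/75]
  10 → host 1  [load 30/75]
  45 → host 1  [load 75/75]
  15 → host 3 (new)  [load 15/75]
  40 → host 3  [load 55/75]
  40 → host 4 (new)  [load 40/75]
  60 → host 5 (new)  [load 60/75]
  40 → host 6 (new)  [load 40/75]
  10 → host 3  [load 65/75]
  20 → host 4  [load 60/75]
  35 → host 6  [load 75/75]
  45 → host 7 (new)  [load 45/75]
  30 → host 7  [load 75/75]
7 hosts opened.

7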